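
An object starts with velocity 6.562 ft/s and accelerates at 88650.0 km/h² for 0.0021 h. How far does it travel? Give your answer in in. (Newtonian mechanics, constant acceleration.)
d = v₀t + ½at² (with unit conversion) = 8291.0 in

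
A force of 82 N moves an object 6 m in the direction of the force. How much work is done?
W = Fd = 82×6 = 492.0 J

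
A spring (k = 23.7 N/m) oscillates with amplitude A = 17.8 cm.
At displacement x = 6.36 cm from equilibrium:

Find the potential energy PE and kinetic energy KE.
E_total = ½kA² = ½×23.7×(0.178)² = 0.3755 J
PE = ½kx² = ½×23.7×(0.0636)² = 0.04793 J
KE = E_total − PE = 0.3275 J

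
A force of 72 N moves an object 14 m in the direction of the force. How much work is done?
W = Fd = 72×14 = 1008.0 J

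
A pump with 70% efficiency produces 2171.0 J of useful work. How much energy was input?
W_in = W_out/η = 2171.0/0.7 = 3101.4 J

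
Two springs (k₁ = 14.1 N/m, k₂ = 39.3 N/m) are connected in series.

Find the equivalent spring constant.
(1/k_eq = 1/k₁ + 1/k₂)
1/k_eq = 1/14.1 + 1/39.3 = 0.096367; k_eq = 10.38 N/m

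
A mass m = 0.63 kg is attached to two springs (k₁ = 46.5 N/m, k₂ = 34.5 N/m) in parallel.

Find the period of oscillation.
k_eq = k₁+k₂ = 81 N/m
T = 2π√(m/k_eq) = 2π√(0.63/81) = 0.5541 s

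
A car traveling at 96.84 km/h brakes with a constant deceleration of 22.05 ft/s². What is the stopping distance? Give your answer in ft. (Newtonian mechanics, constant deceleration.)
d = v₀² / (2a) (with unit conversion) = 176.6 ft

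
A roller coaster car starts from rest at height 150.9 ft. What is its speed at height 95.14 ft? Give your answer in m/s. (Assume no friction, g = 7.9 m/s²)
mgh₁ = ½mv₂² + mgh₂ → v₂ = √(2g(h₁−h₂)) = √(2×7.9×(45.99−29)) = 16.39 m/s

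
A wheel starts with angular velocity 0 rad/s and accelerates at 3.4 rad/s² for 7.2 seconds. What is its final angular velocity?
ω = ω₀ + αt = 0 + 3.4 × 7.2 = 24.48 rad/s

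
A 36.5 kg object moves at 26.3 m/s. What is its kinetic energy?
KE = ½mv² = ½×36.5×26.3² = 12623.34 J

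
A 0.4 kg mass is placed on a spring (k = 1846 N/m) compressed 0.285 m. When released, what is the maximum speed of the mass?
½kx² = ½mv² → v = x√(k/m) = 0.285×√(1846/0.4) = 19.36 m/s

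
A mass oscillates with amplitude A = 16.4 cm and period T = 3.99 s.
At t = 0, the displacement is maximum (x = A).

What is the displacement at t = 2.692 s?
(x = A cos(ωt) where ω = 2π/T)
ω = 2π/T = 2π/3.99 = 1.575 rad/s
x = A cos(ωt) = 16.4×cos(1.575×2.692) = -7.474 cm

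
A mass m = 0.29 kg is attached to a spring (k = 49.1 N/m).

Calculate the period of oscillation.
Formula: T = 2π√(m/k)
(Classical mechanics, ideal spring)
T = 2π√(m/k) = 2π√(0.29/49.1) = 0.4829 s; f = 1/T = 2.071 Hz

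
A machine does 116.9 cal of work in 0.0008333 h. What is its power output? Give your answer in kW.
P = W/t = 489.1 J / 3 s = 163 W = 0.163 kW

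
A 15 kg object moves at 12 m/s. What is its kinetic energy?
KE = ½mv² = ½×15×12² = 1080.0 J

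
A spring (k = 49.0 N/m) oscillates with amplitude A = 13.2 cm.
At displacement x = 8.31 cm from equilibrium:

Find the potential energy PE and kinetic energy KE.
E_total = ½kA² = ½×49.0×(0.132)² = 0.4269 J
PE = ½kx² = ½×49.0×(0.0831)² = 0.1692 J
KE = E_total − PE = 0.2577 J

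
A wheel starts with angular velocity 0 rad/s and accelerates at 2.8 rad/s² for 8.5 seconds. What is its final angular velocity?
ω = ω₀ + αt = 0 + 2.8 × 8.5 = 23.8 rad/s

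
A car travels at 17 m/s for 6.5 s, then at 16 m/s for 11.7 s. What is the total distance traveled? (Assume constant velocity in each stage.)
d₁ = v₁t₁ = 17 × 6.5 = 110.5 m
d₂ = v₂t₂ = 16 × 11.7 = 187.2 m
d_total = 110.5 + 187.2 = 297.7 m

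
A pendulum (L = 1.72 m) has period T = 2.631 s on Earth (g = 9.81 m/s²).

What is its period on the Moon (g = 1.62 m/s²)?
T = 2π√(L/g), so T_moon/T_earth = √(g_earth/g_moon)
T_moon = 2π√(1.72/1.62) = 6.474 s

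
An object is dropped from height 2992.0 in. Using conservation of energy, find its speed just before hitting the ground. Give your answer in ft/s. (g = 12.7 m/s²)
mgh = ½mv² → v = √(2gh) = √(2×12.7×76) = 43.94 m/s = 144.1 ft/s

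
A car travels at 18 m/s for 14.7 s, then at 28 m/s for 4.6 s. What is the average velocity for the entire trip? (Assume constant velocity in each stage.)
d₁ = v₁t₁ = 18 × 14.7 = 264.6 m
d₂ = v₂t₂ = 28 × 4.6 = 128.8 m
d_total = 393.4 m, t_total = 19.3 s
v_avg = d_total/t_total = 393.4/19.3 = 20.38 m/s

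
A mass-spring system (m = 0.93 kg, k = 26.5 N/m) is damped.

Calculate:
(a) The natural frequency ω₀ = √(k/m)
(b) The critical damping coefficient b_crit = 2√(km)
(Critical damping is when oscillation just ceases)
ω₀ = √(k/m) = √(26.5/0.93) = 5.338 rad/s
b_crit = 2√(km) = 2√(26.5×0.93) = 9.929 kg/s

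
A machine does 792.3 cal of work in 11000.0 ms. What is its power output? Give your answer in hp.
P = W/t = 3315 J / 11 s = 301.4 W = 0.4041 hp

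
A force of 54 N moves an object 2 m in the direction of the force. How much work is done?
W = Fd = 54×2 = 108.0 J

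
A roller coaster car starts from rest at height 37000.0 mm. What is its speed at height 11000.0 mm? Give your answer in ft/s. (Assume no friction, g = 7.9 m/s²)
mgh₁ = ½mv₂² + mgh₂ → v₂ = √(2g(h₁−h₂)) = √(2×7.9×(37−11)) = 20.27 m/s = 66.5 ft/s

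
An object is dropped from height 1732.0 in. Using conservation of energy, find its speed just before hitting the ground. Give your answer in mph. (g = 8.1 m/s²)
mgh = ½mv² → v = √(2gh) = √(2×8.1×43.99) = 26.7 m/s = 59.72 mph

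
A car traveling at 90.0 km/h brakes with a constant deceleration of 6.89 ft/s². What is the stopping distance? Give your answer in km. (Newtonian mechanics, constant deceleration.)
d = v₀² / (2a) (with unit conversion) = 0.1488 km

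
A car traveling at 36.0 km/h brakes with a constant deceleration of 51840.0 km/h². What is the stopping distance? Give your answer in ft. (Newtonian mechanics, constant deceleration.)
d = v₀² / (2a) (with unit conversion) = 41.01 ft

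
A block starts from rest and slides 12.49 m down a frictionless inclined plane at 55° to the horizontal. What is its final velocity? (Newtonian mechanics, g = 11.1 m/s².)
a = g sin(θ) = 11.1 × sin(55°) = 9.09 m/s²
v = √(2ad) = √(2 × 9.09 × 12.49) = 15.07 m/s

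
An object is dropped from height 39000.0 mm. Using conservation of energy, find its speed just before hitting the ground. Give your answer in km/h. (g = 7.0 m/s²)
mgh = ½mv² → v = √(2gh) = √(2×7.0×39) = 23.37 m/s = 84.12 km/h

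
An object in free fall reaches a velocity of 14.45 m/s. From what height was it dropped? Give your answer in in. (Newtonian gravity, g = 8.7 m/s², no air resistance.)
h = v²/(2g) (with unit conversion) = 472.4 in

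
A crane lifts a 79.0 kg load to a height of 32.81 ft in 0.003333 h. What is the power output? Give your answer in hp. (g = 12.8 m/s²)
W = mgh = 79×12.8×10 = 1.011e+04 J
P = W/t = 1.011e+04/12 = 842.8 W = 1.13 hp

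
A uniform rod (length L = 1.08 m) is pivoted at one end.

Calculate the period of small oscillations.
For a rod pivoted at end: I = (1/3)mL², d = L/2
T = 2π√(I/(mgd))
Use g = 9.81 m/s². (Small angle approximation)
I/m = (1/3)L² = 0.3888 m²; d = L/2 = 0.54 m
T = 2π√(I/(mgd)) = 2π√(0.3888/(9.81×0.54)) = 1.702 s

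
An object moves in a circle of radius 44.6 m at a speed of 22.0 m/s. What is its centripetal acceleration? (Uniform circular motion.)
a_c = v²/r = 22.0²/44.6 = 484/44.6 = 10.85 m/s²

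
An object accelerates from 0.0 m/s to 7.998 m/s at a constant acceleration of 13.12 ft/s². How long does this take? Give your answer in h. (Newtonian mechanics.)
t = (v - v₀)/a (with unit conversion) = 0.0005556 h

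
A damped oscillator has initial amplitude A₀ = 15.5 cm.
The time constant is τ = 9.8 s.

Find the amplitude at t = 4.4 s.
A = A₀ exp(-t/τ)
A = A₀ exp(−t/τ) = 15.5×exp(−4.4/9.8) = 9.893 cm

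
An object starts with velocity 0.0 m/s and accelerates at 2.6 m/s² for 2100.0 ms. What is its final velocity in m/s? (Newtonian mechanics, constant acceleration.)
v = v₀ + at (with unit conversion) = 5.46 m/s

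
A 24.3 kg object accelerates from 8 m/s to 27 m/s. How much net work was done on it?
W_net = ΔKE = ½m(v₂² − v₁²) = ½×24.3×(27² − 8²) = 8079.75 J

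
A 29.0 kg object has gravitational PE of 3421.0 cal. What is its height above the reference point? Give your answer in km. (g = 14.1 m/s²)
PE = mgh → h = PE/(mg) = 1.431e+04 J / (29 kg × 14.1 m/s²) = 35 m = 0.035 km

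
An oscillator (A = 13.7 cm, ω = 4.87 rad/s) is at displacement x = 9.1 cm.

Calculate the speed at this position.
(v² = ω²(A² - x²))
v = ω√(A² − x²) = 4.87×√(0.137² − 0.091²) = 0.4987 m/s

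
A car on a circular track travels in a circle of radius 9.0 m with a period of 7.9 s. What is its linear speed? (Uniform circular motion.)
v = 2πr/T = 2π×9.0/7.9 = 7.16 m/s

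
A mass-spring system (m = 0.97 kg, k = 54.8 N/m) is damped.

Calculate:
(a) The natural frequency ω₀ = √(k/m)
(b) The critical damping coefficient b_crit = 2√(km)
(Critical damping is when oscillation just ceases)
ω₀ = √(k/m) = √(54.8/0.97) = 7.516 rad/s
b_crit = 2√(km) = 2√(54.8×0.97) = 14.58 kg/s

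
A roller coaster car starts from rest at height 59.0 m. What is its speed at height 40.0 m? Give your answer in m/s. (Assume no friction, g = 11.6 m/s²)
mgh₁ = ½mv₂² + mgh₂ → v₂ = √(2g(h₁−h₂)) = √(2×11.6×(59−40)) = 21 m/s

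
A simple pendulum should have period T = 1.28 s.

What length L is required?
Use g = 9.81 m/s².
T = 2π√(L/g) → L = g(T/2π)² = 9.81×(1.28/2π)² = 0.4071 m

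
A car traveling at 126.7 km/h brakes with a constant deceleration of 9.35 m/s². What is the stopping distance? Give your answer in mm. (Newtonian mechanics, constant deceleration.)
d = v₀² / (2a) (with unit conversion) = 66240.0 mm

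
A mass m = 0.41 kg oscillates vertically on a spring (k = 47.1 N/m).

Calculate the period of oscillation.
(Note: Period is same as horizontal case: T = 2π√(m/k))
T = 2π√(m/k) = 2π√(0.41/47.1) = 0.5862 s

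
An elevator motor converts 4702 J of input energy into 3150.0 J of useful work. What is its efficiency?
η = W_out/W_in = 3150.0/4702 = 0.6699 = 66.99%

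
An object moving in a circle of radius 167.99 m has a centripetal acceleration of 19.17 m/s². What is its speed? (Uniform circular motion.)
v = √(a_c × r) = √(19.17 × 167.99) = 56.75 m/s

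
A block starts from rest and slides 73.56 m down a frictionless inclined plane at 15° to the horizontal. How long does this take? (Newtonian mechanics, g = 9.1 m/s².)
a = g sin(θ) = 9.1 × sin(15°) = 2.36 m/s²
t = √(2d/a) = √(2 × 73.56 / 2.36) = 7.9 s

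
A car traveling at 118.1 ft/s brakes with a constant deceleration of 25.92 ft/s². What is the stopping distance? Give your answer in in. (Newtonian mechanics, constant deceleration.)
d = v₀² / (2a) (with unit conversion) = 3229.0 in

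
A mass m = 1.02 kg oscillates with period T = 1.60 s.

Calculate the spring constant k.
T = 2π√(m/k) → k = m(2π/T)² = 1.02×(2π/1.6)² = 15.73 N/m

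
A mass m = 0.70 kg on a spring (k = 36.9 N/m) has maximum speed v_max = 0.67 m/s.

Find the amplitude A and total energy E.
½mv²_max = ½kA² → A = v_max√(m/k) = 0.67×√(0.7/36.9) = 0.09228 m = 9.228 cm
E = ½mv²_max = ½×0.7×0.67² = 0.1571 J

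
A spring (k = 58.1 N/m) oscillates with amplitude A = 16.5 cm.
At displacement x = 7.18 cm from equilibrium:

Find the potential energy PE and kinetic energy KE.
E_total = ½kA² = ½×58.1×(0.165)² = 0.7909 J
PE = ½kx² = ½×58.1×(0.0718)² = 0.1498 J
KE = E_total − PE = 0.6411 J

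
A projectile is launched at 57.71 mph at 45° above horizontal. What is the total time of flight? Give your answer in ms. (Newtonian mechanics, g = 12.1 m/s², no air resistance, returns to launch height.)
T = 2v₀sin(θ)/g (with unit conversion) = 3015.0 ms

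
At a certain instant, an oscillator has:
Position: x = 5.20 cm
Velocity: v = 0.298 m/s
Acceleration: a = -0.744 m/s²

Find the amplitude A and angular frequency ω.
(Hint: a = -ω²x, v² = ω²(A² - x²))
a = −ω²x → ω = √(|a|/x) = √(0.744/0.052) = 3.783 rad/s
v² = ω²(A² − x²) → A = √(x² + v²/ω²) = √(0.052² + 0.298²/3.783²) = 0.0944 m = 9.44 cm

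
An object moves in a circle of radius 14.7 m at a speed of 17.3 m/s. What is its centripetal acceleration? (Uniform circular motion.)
a_c = v²/r = 17.3²/14.7 = 299.29/14.7 = 20.36 m/s²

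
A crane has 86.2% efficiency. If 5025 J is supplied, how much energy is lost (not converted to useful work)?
W_out = η × W_in = 0.862×5025 = 4331.6 J
W_lost = W_in − W_out = 5025 − 4331.6 = 693.45 J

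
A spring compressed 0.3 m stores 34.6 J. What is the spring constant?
PE = ½kx² → k = 2PE/x² = 2×34.6/0.3² = 768.9 N/m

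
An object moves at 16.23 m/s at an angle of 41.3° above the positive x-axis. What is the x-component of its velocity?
vₓ = v cos(θ) = 16.23 × cos(41.3°) = 12.19 m/s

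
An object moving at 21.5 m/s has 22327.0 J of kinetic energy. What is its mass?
KE = ½mv² → m = 2KE/v² = 2×22327.0/21.5² = 96.6 kg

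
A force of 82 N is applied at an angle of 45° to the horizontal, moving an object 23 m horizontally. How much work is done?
W = Fd cosθ = 82×23×cos(45°) = 1333.6 J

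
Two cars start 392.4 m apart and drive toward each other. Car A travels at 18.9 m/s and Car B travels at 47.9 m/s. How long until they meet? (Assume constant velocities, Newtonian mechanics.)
Combined speed: v_combined = 18.9 + 47.9 = 66.8 m/s
Time to meet: t = d/66.8 = 392.4/66.8 = 5.87 s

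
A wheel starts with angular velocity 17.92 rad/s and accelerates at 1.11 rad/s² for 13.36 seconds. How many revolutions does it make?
θ = ω₀t + ½αt² = 17.92×13.36 + ½×1.11×13.36² = 338.47 rad
Revolutions = θ/(2π) = 338.47/(2π) = 53.87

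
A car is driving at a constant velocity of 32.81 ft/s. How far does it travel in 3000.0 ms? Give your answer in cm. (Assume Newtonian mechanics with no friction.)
d = vt (with unit conversion) = 3000.0 cm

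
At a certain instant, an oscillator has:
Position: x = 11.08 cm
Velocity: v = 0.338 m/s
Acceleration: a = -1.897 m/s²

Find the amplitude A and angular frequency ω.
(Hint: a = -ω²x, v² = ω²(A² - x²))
a = −ω²x → ω = √(|a|/x) = √(1.897/0.1108) = 4.138 rad/s
v² = ω²(A² − x²) → A = √(x² + v²/ω²) = √(0.1108² + 0.338²/4.138²) = 0.1377 m = 13.77 cm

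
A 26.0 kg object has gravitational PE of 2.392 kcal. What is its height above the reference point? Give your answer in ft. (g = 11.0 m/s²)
PE = mgh → h = PE/(mg) = 1.001e+04 J / (26 kg × 11.0 m/s²) = 34.99 m = 114.8 ft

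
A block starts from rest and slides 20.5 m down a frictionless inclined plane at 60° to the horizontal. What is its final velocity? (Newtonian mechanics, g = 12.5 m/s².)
a = g sin(θ) = 12.5 × sin(60°) = 10.83 m/s²
v = √(2ad) = √(2 × 10.83 × 20.5) = 21.07 m/s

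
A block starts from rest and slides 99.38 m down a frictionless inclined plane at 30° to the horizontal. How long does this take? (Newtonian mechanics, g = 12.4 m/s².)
a = g sin(θ) = 12.4 × sin(30°) = 6.2 m/s²
t = √(2d/a) = √(2 × 99.38 / 6.2) = 5.66 s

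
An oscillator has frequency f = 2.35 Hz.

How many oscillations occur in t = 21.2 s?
n = f×t = 2.35×21.2 = 49.82 oscillations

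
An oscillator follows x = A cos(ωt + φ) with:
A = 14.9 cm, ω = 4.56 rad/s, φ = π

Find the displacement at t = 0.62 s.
x = A cos(ωt + φ) = 14.9×cos(4.56×0.62 + π) = 14.17 cm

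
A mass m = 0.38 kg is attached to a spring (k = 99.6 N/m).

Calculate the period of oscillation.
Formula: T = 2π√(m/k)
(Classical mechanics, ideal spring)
T = 2π√(m/k) = 2π√(0.38/99.6) = 0.3881 s; f = 1/T = 2.577 Hz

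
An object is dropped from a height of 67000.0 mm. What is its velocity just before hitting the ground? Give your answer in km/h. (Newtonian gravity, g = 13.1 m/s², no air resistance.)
v = √(2gh) (with unit conversion) = 150.8 km/h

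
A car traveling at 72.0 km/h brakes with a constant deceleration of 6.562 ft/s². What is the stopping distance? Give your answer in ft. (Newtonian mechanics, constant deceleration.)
d = v₀² / (2a) (with unit conversion) = 328.1 ft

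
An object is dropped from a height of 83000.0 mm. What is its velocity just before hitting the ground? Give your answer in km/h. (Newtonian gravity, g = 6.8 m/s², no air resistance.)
v = √(2gh) (with unit conversion) = 121.0 km/h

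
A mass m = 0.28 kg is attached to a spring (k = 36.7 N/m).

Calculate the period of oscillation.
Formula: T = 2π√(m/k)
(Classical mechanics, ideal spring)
T = 2π√(m/k) = 2π√(0.28/36.7) = 0.5488 s; f = 1/T = 1.822 Hz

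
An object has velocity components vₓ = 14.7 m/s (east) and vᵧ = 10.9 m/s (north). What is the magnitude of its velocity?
|v| = √(vₓ² + vᵧ²) = √(14.7² + 10.9²) = √(334.9) = 18.3 m/s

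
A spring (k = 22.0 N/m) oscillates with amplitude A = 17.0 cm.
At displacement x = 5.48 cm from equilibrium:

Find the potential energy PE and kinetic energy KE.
E_total = ½kA² = ½×22.0×(0.17)² = 0.3179 J
PE = ½kx² = ½×22.0×(0.0548)² = 0.03303 J
KE = E_total − PE = 0.2849 J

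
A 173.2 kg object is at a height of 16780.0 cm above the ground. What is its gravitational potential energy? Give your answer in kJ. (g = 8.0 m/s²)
PE = mgh = 173.2 kg × 8.0 m/s² × 167.8 m = 2.325e+05 J = 232.5 kJ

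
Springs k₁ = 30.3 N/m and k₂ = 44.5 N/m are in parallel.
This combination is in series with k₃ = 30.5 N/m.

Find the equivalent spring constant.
k₁₂ = k₁ + k₂ = 74.8 N/m (parallel)
1/k_eq = 1/k₁₂ + 1/k₃ → k_eq = 21.67 N/m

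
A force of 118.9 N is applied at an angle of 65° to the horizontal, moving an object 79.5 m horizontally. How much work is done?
W = Fd cosθ = 118.9×79.5×cos(65°) = 3994.8 J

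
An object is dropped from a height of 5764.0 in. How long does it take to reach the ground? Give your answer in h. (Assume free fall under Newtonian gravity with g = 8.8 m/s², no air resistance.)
t = √(2h/g) (with unit conversion) = 0.001602 h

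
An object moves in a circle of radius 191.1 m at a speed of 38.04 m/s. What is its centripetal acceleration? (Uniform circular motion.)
a_c = v²/r = 38.04²/191.1 = 1447.04/191.1 = 7.57 m/s²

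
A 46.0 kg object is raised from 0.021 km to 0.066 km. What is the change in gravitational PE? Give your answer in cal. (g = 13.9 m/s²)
ΔPE = mg(h₂ − h₁) = 46 kg × 13.9 m/s² × (66 − 21) m = 2.877e+04 J = 6877.0 cal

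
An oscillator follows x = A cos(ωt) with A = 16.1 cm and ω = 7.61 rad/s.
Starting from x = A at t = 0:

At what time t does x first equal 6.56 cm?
cos(ωt) = x/A = 6.56/16.1 = 0.4075
ωt = arccos(0.4075) = 1.151 rad
t = 1.151/7.61 = 0.1513 s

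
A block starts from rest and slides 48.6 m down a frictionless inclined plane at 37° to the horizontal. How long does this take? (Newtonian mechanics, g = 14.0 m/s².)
a = g sin(θ) = 14.0 × sin(37°) = 8.43 m/s²
t = √(2d/a) = √(2 × 48.6 / 8.43) = 3.4 s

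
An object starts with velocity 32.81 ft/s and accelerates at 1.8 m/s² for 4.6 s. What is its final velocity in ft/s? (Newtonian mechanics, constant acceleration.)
v = v₀ + at (with unit conversion) = 59.98 ft/s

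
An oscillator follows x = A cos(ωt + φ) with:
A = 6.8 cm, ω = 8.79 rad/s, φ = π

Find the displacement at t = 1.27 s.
x = A cos(ωt + φ) = 6.8×cos(8.79×1.27 + π) = -1.135 cm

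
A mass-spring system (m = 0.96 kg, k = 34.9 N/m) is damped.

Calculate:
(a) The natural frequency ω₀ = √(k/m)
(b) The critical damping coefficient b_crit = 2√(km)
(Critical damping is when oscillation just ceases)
ω₀ = √(k/m) = √(34.9/0.96) = 6.029 rad/s
b_crit = 2√(km) = 2√(34.9×0.96) = 11.58 kg/s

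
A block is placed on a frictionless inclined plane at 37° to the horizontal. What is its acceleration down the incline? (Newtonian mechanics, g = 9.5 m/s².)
a = g sin(θ) = 9.5 × sin(37°) = 9.5 × 0.6018 = 5.72 m/s²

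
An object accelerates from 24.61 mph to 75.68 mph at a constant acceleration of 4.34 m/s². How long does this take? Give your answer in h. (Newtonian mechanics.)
t = (v - v₀)/a (with unit conversion) = 0.001461 h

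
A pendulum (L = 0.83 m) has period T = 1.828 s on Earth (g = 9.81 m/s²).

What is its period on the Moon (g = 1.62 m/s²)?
T = 2π√(L/g), so T_moon/T_earth = √(g_earth/g_moon)
T_moon = 2π√(0.83/1.62) = 4.497 s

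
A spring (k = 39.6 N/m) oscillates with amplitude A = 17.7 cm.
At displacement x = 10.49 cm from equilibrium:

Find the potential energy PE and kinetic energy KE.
E_total = ½kA² = ½×39.6×(0.177)² = 0.6203 J
PE = ½kx² = ½×39.6×(0.1049)² = 0.2179 J
KE = E_total − PE = 0.4024 J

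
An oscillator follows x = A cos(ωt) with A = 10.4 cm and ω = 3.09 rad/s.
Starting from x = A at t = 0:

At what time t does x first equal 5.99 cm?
cos(ωt) = x/A = 5.99/10.4 = 0.576
ωt = arccos(0.576) = 0.957 rad
t = 0.957/3.09 = 0.3097 s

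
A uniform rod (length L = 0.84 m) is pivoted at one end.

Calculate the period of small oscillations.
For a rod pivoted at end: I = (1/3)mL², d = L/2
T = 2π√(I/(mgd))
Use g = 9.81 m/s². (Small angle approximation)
I/m = (1/3)L² = 0.2352 m²; d = L/2 = 0.42 m
T = 2π√(I/(mgd)) = 2π√(0.2352/(9.81×0.42)) = 1.501 s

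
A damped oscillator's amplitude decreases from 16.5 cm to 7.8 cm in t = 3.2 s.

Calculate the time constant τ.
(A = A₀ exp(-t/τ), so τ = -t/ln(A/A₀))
A/A₀ = 7.8/16.5 = 0.4727; ln(A/A₀) = -0.7492
τ = −t/ln(A/A₀) = −3.2/-0.7492 = 4.271 s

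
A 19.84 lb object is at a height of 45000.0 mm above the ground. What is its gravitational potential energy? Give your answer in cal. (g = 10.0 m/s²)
PE = mgh = 8.999 kg × 10.0 m/s² × 45 m = 4050 J = 967.9 cal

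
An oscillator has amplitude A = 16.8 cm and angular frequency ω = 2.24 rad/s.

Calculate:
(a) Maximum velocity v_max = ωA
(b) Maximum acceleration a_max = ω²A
v_max = ωA = 2.24×0.168 = 0.3763 m/s
a_max = ω²A = 2.24²×0.168 = 0.843 m/s²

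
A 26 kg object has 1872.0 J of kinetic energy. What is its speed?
KE = ½mv² → v = √(2KE/m) = √(2×1872.0/26) = 12.0 m/s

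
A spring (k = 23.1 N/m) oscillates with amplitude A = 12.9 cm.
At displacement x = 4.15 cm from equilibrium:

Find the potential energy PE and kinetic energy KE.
E_total = ½kA² = ½×23.1×(0.129)² = 0.1922 J
PE = ½kx² = ½×23.1×(0.0415)² = 0.01989 J
KE = E_total − PE = 0.1723 J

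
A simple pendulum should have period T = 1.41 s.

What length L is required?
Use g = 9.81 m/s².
T = 2π√(L/g) → L = g(T/2π)² = 9.81×(1.41/2π)² = 0.494 m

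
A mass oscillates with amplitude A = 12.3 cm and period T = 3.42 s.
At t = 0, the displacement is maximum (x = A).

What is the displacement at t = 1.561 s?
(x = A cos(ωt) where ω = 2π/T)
ω = 2π/T = 2π/3.42 = 1.837 rad/s
x = A cos(ωt) = 12.3×cos(1.837×1.561) = -11.84 cm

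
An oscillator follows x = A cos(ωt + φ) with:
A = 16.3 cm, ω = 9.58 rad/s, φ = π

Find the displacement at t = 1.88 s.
x = A cos(ωt + φ) = 16.3×cos(9.58×1.88 + π) = -10.89 cm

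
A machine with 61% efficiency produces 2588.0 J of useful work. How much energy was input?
W_in = W_out/η = 2588.0/0.61 = 4242.6 J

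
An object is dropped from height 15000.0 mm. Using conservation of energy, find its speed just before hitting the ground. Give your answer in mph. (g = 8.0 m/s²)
mgh = ½mv² → v = √(2gh) = √(2×8.0×15) = 15.49 m/s = 34.65 mph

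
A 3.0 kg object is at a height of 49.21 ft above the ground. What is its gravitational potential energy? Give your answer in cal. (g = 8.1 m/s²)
PE = mgh = 3 kg × 8.1 m/s² × 15 m = 364.5 J = 87.11 cal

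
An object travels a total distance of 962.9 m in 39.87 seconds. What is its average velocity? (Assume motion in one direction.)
v_avg = Δd / Δt = 962.9 / 39.87 = 24.15 m/s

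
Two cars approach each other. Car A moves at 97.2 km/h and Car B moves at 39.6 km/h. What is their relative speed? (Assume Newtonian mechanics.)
v_rel = v_A + v_B = 97.2 + 39.6 = 136.8 km/h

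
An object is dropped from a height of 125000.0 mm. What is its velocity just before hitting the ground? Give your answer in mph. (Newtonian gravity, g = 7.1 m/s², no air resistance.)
v = √(2gh) (with unit conversion) = 94.24 mph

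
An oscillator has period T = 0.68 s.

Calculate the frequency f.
f = 1/T = 1/0.68 = 1.471 Hz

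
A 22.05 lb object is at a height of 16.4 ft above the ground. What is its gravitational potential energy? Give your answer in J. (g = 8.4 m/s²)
PE = mgh = 10 kg × 8.4 m/s² × 4.999 m = 420 J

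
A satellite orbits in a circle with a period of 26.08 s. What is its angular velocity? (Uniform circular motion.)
ω = 2π/T = 2π/26.08 = 0.2409 rad/s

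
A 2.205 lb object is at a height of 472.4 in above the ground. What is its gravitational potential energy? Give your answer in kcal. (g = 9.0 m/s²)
PE = mgh = 1 kg × 9.0 m/s² × 12 m = 108 J = 0.02581 kcal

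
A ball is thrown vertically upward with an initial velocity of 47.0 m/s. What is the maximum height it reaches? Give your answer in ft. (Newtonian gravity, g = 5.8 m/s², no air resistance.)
h_max = v₀²/(2g) (with unit conversion) = 624.8 ft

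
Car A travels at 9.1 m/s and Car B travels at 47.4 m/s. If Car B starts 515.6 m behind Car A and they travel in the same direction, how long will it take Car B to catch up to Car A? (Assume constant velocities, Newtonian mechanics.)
Relative speed: v_rel = 47.4 - 9.1 = 38.3 m/s
Time to catch: t = d₀/v_rel = 515.6/38.3 = 13.46 s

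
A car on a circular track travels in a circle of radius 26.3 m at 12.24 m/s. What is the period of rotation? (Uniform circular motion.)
T = 2πr/v = 2π×26.3/12.24 = 13.5 s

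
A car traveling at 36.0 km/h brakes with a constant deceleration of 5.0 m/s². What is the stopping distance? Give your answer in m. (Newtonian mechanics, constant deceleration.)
d = v₀² / (2a) (with unit conversion) = 10.0 m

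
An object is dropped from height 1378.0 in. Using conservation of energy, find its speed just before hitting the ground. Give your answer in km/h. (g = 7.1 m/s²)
mgh = ½mv² → v = √(2gh) = √(2×7.1×35) = 22.29 m/s = 80.26 km/h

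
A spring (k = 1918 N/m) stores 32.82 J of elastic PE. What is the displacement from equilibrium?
PE = ½kx² → x = √(2PE/k) = √(2×32.82/1918) = 0.185 m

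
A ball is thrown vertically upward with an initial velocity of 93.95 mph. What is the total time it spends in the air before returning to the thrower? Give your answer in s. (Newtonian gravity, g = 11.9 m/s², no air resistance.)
t_total = 2v₀/g (with unit conversion) = 7.059 s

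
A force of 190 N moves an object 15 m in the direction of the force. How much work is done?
W = Fd = 190×15 = 2850.0 J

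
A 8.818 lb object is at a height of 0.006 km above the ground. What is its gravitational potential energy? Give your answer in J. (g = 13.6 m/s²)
PE = mgh = 4 kg × 13.6 m/s² × 6 m = 326.4 J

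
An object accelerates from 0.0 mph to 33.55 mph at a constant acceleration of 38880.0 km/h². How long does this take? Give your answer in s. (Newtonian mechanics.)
t = (v - v₀)/a (with unit conversion) = 4.999 s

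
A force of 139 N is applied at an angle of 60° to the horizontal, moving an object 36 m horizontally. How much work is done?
W = Fd cosθ = 139×36×cos(60°) = 2502.0 J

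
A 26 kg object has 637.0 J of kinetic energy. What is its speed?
KE = ½mv² → v = √(2KE/m) = √(2×637.0/26) = 7.0 m/s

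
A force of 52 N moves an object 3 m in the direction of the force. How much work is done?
W = Fd = 52×3 = 156.0 J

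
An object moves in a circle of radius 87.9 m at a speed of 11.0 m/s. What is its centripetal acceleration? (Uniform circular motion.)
a_c = v²/r = 11.0²/87.9 = 121/87.9 = 1.38 m/s²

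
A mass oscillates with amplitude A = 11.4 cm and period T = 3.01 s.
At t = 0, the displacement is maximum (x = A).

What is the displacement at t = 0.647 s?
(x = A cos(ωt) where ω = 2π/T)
ω = 2π/T = 2π/3.01 = 2.087 rad/s
x = A cos(ωt) = 11.4×cos(2.087×0.647) = 2.49 cm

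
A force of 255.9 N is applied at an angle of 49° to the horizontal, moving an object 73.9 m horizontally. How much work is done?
W = Fd cosθ = 255.9×73.9×cos(49°) = 12407.0 J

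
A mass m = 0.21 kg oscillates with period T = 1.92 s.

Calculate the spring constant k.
T = 2π√(m/k) → k = m(2π/T)² = 0.21×(2π/1.92)² = 2.249 N/m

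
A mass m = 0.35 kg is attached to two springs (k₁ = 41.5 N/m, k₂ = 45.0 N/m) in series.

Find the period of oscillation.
k_eq = k₁k₂/(k₁+k₂) = 21.59 N/m
T = 2π√(m/k_eq) = 2π√(0.35/21.59) = 0.8 s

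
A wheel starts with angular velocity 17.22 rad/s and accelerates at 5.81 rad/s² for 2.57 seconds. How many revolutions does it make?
θ = ω₀t + ½αt² = 17.22×2.57 + ½×5.81×2.57² = 63.44 rad
Revolutions = θ/(2π) = 63.44/(2π) = 10.1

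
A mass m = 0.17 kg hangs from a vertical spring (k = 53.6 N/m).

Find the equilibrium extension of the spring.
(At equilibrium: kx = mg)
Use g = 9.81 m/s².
x_eq = mg/k = 0.17×9.81/53.6 = 0.03111 m = 3.111 cm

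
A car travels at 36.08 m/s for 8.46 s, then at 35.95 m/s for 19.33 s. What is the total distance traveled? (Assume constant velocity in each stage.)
d₁ = v₁t₁ = 36.08 × 8.46 = 305.237 m
d₂ = v₂t₂ = 35.95 × 19.33 = 694.913 m
d_total = 305.237 + 694.913 = 1000.15 m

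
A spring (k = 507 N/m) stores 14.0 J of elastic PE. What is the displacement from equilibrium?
PE = ½kx² → x = √(2PE/k) = √(2×14.0/507) = 0.235 m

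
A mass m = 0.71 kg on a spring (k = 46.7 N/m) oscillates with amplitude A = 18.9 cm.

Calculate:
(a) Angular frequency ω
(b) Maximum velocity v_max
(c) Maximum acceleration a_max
ω = √(k/m) = √(46.7/0.71) = 8.11 rad/s
v_max = ωA = 8.11×0.189 = 1.533 m/s
a_max = ω²A = 8.11²×0.189 = 12.43 m/s²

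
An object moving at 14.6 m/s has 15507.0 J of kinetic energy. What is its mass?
KE = ½mv² → m = 2KE/v² = 2×15507.0/14.6² = 145.5 kg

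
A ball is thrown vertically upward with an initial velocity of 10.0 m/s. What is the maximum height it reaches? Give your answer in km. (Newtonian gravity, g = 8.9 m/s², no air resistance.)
h_max = v₀²/(2g) (with unit conversion) = 0.005618 km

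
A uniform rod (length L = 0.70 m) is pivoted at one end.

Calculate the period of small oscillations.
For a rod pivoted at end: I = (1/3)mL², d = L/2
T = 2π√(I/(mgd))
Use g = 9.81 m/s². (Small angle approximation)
I/m = (1/3)L² = 0.1633 m²; d = L/2 = 0.35 m
T = 2π√(I/(mgd)) = 2π√(0.1633/(9.81×0.35)) = 1.37 s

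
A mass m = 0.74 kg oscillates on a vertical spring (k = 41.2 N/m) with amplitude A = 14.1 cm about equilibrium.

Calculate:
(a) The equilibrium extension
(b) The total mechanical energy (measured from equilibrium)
x_eq = mg/k = 0.74×9.81/41.2 = 0.1762 m = 17.62 cm
E = ½kA² = ½×41.2×(0.141)² = 0.4095 J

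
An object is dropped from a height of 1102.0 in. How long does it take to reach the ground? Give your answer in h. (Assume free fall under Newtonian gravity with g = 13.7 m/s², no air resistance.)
t = √(2h/g) (with unit conversion) = 0.0005615 h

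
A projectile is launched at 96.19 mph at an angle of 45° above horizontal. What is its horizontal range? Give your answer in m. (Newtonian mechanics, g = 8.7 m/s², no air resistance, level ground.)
R = v₀² sin(2θ) / g (with unit conversion) = 212.5 m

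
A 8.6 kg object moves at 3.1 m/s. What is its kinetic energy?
KE = ½mv² = ½×8.6×3.1² = 41.323 J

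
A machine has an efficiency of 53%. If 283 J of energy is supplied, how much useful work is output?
W_out = η × W_in = 0.53 × 283 = 149.99 J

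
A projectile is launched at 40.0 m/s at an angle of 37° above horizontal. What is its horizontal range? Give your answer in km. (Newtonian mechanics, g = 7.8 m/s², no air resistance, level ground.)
R = v₀² sin(2θ) / g (with unit conversion) = 0.1972 km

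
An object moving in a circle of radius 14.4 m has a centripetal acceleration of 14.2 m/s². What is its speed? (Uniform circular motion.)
v = √(a_c × r) = √(14.2 × 14.4) = 14.3 m/s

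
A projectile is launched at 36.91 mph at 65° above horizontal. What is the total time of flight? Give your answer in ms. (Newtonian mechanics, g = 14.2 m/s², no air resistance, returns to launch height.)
T = 2v₀sin(θ)/g (with unit conversion) = 2106.0 ms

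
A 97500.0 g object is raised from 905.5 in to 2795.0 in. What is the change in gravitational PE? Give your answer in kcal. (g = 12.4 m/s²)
ΔPE = mg(h₂ − h₁) = 97.5 kg × 12.4 m/s² × (70.99 − 23) m = 5.802e+04 J = 13.87 kcal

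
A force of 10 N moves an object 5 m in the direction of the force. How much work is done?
W = Fd = 10×5 = 50.0 J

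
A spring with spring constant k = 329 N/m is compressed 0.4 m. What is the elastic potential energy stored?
PE = ½kx² = ½×329×0.4² = 26.32 J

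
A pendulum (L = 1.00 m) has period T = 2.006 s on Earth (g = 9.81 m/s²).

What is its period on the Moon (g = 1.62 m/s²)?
T = 2π√(L/g), so T_moon/T_earth = √(g_earth/g_moon)
T_moon = 2π√(1.0/1.62) = 4.937 s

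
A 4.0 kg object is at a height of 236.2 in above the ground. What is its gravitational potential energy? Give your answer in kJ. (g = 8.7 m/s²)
PE = mgh = 4 kg × 8.7 m/s² × 5.999 m = 208.8 J = 0.2088 kJ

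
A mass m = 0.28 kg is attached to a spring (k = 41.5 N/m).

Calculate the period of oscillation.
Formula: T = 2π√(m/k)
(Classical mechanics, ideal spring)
T = 2π√(m/k) = 2π√(0.28/41.5) = 0.5161 s; f = 1/T = 1.938 Hz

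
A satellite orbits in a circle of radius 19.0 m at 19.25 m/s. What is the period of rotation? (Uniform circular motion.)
T = 2πr/v = 2π×19.0/19.25 = 6.2 s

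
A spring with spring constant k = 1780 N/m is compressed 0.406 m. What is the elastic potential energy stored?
PE = ½kx² = ½×1780×0.406² = 146.7 J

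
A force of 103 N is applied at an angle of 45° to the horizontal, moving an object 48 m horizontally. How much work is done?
W = Fd cosθ = 103×48×cos(45°) = 3495.9 J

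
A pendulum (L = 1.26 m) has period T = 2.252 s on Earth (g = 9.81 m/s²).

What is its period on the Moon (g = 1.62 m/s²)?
T = 2π√(L/g), so T_moon/T_earth = √(g_earth/g_moon)
T_moon = 2π√(1.26/1.62) = 5.541 s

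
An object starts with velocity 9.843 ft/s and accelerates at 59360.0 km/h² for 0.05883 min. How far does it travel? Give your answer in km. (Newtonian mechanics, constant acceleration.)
d = v₀t + ½at² (with unit conversion) = 0.03912 km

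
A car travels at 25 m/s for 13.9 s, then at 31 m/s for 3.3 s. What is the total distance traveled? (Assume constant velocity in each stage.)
d₁ = v₁t₁ = 25 × 13.9 = 347.5 m
d₂ = v₂t₂ = 31 × 3.3 = 102.3 m
d_total = 347.5 + 102.3 = 449.8 m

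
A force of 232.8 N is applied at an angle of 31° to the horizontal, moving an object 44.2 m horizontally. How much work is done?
W = Fd cosθ = 232.8×44.2×cos(31°) = 8820.0 J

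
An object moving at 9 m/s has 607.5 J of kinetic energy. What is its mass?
KE = ½mv² → m = 2KE/v² = 2×607.5/9² = 15.0 kg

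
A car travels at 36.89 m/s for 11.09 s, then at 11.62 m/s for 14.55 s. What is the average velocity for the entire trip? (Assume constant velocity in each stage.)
d₁ = v₁t₁ = 36.89 × 11.09 = 409.11 m
d₂ = v₂t₂ = 11.62 × 14.55 = 169.071 m
d_total = 578.18 m, t_total = 25.64 s
v_avg = d_total/t_total = 578.18/25.64 = 22.55 m/s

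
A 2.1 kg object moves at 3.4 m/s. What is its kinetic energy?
KE = ½mv² = ½×2.1×3.4² = 12.138 J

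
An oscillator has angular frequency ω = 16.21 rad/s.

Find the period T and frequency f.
T = 2π/ω = 2π/16.21 = 0.3876 s; f = ω/2π = 2.58 Hz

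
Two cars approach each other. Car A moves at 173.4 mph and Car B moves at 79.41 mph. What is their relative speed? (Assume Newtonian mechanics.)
v_rel = v_A + v_B = 173.4 + 79.41 = 252.8 mph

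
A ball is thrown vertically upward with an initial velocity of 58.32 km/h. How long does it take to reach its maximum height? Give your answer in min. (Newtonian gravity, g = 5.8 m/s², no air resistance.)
t_up = v₀/g (with unit conversion) = 0.04655 min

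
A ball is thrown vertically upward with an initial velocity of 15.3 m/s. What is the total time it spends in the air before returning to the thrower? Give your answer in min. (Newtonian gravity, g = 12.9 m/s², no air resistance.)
t_total = 2v₀/g (with unit conversion) = 0.03953 min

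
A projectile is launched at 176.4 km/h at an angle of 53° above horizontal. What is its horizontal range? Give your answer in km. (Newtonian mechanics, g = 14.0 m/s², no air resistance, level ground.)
R = v₀² sin(2θ) / g (with unit conversion) = 0.1649 km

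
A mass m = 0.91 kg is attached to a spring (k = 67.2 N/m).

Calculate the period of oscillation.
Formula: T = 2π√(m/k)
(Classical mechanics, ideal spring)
T = 2π√(m/k) = 2π√(0.91/67.2) = 0.7312 s; f = 1/T = 1.368 Hz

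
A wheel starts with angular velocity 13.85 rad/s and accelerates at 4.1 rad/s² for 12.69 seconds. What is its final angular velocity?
ω = ω₀ + αt = 13.85 + 4.1 × 12.69 = 65.88 rad/s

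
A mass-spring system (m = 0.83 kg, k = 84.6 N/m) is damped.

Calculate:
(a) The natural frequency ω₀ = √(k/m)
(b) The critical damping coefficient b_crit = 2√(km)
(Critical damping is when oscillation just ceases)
ω₀ = √(k/m) = √(84.6/0.83) = 10.1 rad/s
b_crit = 2√(km) = 2√(84.6×0.83) = 16.76 kg/s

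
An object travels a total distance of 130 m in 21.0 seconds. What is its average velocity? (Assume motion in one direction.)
v_avg = Δd / Δt = 130 / 21.0 = 6.19 m/s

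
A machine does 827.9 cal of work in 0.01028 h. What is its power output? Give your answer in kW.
P = W/t = 3464 J / 37.01 s = 93.6 W = 0.0936 kW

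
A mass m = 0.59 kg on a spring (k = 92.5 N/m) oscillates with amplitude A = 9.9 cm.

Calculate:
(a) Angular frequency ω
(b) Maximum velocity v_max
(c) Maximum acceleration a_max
ω = √(k/m) = √(92.5/0.59) = 12.52 rad/s
v_max = ωA = 12.52×0.099 = 1.24 m/s
a_max = ω²A = 12.52²×0.099 = 15.52 m/s²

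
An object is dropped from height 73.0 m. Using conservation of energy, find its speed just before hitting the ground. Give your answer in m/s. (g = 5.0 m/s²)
mgh = ½mv² → v = √(2gh) = √(2×5.0×73) = 27.02 m/s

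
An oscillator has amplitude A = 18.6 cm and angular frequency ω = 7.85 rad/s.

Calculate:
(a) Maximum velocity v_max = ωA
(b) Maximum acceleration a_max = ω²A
v_max = ωA = 7.85×0.186 = 1.46 m/s
a_max = ω²A = 7.85²×0.186 = 11.46 m/s²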